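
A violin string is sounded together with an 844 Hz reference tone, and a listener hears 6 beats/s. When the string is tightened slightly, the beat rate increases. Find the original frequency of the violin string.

|f − 844| = 6, so the violin string was at either 838 Hz or 850 Hz.
Increasing tension raises a string's frequency; the adjustment raises the violin string's frequency.
The beat rate rose, so the adjustment moved the violin string further from 844 Hz — it was already above the reference.

850 Hz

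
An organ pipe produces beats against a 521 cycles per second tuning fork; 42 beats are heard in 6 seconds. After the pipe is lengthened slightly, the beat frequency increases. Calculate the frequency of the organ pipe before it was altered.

514 Hz

Beat frequency = 42/6 = 7 Hz.
|f − 521| = 7, so the organ pipe was at either 514 Hz or 528 Hz.
A longer pipe has a lower fundamental; the adjustment lowers the organ pipe's frequency.
The beat rate rose, so the adjustment moved the organ pipe further from 521 Hz — it was already below the reference.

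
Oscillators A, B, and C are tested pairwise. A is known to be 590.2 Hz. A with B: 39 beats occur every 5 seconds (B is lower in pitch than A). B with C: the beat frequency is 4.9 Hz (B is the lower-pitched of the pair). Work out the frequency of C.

587.3 Hz

A–B: Beat frequency = 39/5 = 7.8 Hz.
B is below A, so f_B = 590.2 − 7.8 = 582.4 Hz.
C is above B, so f_C = 582.4 + 4.9 = 587.3 Hz.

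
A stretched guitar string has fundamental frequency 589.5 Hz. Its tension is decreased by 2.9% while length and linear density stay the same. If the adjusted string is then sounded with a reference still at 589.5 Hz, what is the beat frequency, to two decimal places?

For a string, f ∝ √T, so the new frequency is 589.5·√0.971 = 580.8894 Hz.
f_beat = |580.8894 − 589.5| = 8.61 Hz.

8.61 Hz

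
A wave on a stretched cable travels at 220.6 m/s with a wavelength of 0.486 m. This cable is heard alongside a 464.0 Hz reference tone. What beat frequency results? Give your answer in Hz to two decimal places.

10.09 Hz

Source frequency f = v/λ = 220.6/0.486 = 453.9095 Hz.
f_beat = |453.9095 − 464.0| = 10.09 Hz.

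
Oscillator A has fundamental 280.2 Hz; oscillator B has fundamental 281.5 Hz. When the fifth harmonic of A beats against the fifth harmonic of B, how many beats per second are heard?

Fifth harmonic of the first: 5·280.2 = 1401.0 Hz.
Fifth harmonic of the second: 5·281.5 = 1407.5 Hz.
f_beat = |1401.0 − 1407.5| = 6.5 Hz.

6.5 Hz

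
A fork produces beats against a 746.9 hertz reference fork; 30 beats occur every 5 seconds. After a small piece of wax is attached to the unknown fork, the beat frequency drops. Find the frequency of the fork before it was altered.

752.9 Hz

Beat frequency = 30/5 = 6 Hz.
|f − 746.9| = 6, so the fork was at either 740.9 Hz or 752.9 Hz.
Loading a fork with wax lowers its frequency; the adjustment lowers the fork's frequency.
The beat rate fell, so the adjustment moved the fork toward 746.9 Hz — it must have started above the reference.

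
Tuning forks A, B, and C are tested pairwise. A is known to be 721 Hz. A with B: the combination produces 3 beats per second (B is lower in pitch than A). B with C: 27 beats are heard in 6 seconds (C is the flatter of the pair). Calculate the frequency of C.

713.5 Hz

B is below A, so f_B = 721 − 3 = 718 Hz.
B–C: Beat frequency = 27/6 = 4.5 Hz.
C is below B, so f_C = 718 − 4.5 = 713.5 Hz.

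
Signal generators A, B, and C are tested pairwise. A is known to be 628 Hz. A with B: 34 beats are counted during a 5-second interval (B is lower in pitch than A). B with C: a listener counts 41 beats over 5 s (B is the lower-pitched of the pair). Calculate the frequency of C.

A–B: Beat frequency = 34/5 = 6.8 Hz.
B is below A, so f_B = 628 − 6.8 = 621.2 Hz.
B–C: Beat frequency = 41/5 = 8.2 Hz.
C is above B, so f_C = 621.2 + 8.2 = 629.4 Hz.

629.4 Hz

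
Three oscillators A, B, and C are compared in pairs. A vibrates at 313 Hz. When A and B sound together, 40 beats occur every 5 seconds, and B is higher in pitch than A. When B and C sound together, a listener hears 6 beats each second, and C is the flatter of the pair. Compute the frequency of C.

315 Hz

A–B: Beat frequency = 40/5 = 8 Hz.
B is above A, so f_B = 313 + 8 = 321 Hz.
C is below B, so f_C = 321 − 6 = 315 Hz.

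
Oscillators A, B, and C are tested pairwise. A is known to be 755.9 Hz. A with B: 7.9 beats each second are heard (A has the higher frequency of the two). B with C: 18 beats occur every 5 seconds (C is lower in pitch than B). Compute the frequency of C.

744.4 Hz

B is below A, so f_B = 755.9 − 7.9 = 748 Hz.
B–C: Beat frequency = 18/5 = 3.6 Hz.
C is below B, so f_C = 748 − 3.6 = 744.4 Hz.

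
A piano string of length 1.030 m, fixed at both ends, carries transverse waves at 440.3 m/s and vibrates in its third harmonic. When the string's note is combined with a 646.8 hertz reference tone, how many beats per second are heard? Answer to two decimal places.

For a string fixed at both ends, f_n = n·v/(2L) = 3·440.3/(2·1.030) = 641.2136 Hz.
f_beat = |641.2136 − 646.8| = 5.59 Hz.

5.59 Hz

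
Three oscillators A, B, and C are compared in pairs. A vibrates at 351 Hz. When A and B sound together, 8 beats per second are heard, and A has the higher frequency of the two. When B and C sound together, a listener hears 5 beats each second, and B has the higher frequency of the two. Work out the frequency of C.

338 Hz

B is below A, so f_B = 351 − 8 = 343 Hz.
C is below B, so f_C = 343 − 5 = 338 Hz.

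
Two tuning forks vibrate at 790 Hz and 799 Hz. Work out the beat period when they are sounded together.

f_beat = |790 − 799| = 9 Hz.
Beat period T = 1 / f_beat = 1 / 9 s.

0.111 s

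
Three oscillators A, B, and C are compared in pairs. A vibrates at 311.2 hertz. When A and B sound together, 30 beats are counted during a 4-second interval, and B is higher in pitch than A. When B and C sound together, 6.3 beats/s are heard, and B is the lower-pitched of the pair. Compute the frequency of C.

325 Hz

A–B: Beat frequency = 30/4 = 7.5 Hz.
B is above A, so f_B = 311.2 + 7.5 = 318.7 Hz.
C is above B, so f_C = 318.7 + 6.3 = 325 Hz.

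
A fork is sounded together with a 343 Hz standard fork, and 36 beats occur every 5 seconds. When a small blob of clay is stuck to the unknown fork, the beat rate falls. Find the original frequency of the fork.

Beat frequency = 36/5 = 7.2 Hz.
|f − 343| = 7.2, so the fork was at either 335.8 Hz or 350.2 Hz.
Adding mass to a fork lowers its frequency; the adjustment lowers the fork's frequency.
The beat rate fell, so the adjustment moved the fork toward 343 Hz — it must have started above the reference.

350.2 Hz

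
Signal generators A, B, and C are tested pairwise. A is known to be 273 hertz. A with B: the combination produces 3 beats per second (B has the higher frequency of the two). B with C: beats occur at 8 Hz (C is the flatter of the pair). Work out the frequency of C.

268 Hz

B is above A, so f_B = 273 + 3 = 276 Hz.
C is below B, so f_C = 276 − 8 = 268 Hz.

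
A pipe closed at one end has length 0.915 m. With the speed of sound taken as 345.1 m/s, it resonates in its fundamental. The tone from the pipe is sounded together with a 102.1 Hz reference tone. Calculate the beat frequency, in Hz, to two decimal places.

Closed pipe (odd harmonics): f_n = n·v/(4L) = 1·345.1/(4·0.915) = 94.2896 Hz.
f_beat = |94.2896 − 102.1| = 7.81 Hz.

7.81 Hz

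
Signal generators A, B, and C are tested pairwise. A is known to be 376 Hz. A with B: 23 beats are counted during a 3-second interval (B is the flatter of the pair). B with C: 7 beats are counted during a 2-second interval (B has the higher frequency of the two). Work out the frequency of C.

364.8333 Hz

A–B: Beat frequency = 23/3 = 7.6667 Hz.
B is below A, so f_B = 376 − 7.6667 = 368.3333 Hz.
B–C: Beat frequency = 7/2 = 3.5 Hz.
C is below B, so f_C = 368.3333 − 3.5 = 364.8333 Hz.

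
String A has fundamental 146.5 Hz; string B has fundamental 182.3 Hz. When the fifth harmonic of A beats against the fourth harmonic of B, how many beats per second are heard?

Fifth harmonic of the first: 5·146.5 = 732.5 Hz.
Fourth harmonic of the second: 4·182.3 = 729.2 Hz.
f_beat = |732.5 − 729.2| = 3.3 Hz.

3.3 Hz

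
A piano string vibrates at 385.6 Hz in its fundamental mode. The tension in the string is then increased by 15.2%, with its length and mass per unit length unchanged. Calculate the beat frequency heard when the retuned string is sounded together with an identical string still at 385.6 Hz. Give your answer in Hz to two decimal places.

For a string, f ∝ √T, so the new frequency is 385.6·√1.152 = 413.8693 Hz.
f_beat = |413.8693 − 385.6| = 28.27 Hz.

28.27 Hz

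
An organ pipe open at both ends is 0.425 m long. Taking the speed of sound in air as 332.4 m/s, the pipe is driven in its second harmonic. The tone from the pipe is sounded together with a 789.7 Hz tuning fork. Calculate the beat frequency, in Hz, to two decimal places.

Open pipe: f_n = n·v/(2L) = 2·332.4/(2·0.425) = 782.1176 Hz.
f_beat = |782.1176 − 789.7| = 7.58 Hz.

7.58 Hz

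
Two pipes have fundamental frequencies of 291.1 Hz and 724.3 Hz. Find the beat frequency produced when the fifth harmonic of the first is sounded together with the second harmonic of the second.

Fifth harmonic of the first: 5·291.1 = 1455.5 Hz.
Second harmonic of the second: 2·724.3 = 1448.6 Hz.
f_beat = |1455.5 − 1448.6| = 6.9 Hz.

6.9 Hz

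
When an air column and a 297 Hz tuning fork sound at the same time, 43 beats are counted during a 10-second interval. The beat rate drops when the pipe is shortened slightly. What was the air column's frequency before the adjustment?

Beat frequency = 43/10 = 4.3 Hz.
|f − 297| = 4.3, so the air column was at either 292.7 Hz or 301.3 Hz.
A shorter pipe has a higher fundamental; the adjustment raises the air column's frequency.
The beat rate fell, so the adjustment moved the air column toward 297 Hz — it must have started below the reference.

292.7 Hz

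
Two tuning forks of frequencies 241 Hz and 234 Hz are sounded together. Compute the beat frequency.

Beats arise from superposition of two nearby frequencies; the beat rate is |f₁ − f₂|.
|241 − 234| = 7 Hz.

7 Hz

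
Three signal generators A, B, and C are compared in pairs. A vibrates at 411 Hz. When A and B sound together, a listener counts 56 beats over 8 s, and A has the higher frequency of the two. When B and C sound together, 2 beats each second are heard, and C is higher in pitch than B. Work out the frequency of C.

406 Hz

A–B: Beat frequency = 56/8 = 7 Hz.
B is below A, so f_B = 411 − 7 = 404 Hz.
C is above B, so f_C = 404 + 2 = 406 Hz.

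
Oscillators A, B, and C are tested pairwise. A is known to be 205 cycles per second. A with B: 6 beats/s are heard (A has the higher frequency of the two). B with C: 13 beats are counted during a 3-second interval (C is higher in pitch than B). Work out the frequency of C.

203.3333 Hz

B is below A, so f_B = 205 − 6 = 199 Hz.
B–C: Beat frequency = 13/3 = 4.3333 Hz.
C is above B, so f_C = 199 + 4.3333 = 203.3333 Hz.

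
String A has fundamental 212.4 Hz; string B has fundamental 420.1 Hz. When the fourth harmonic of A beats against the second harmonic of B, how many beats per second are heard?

9.4 Hz

Fourth harmonic of the first: 4·212.4 = 849.6 Hz.
Second harmonic of the second: 2·420.1 = 840.2 Hz.
f_beat = |849.6 − 840.2| = 9.4 Hz.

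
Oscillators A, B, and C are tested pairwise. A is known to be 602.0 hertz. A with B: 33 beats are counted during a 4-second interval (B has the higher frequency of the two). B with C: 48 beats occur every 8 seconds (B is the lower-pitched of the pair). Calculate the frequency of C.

616.25 Hz

A–B: Beat frequency = 33/4 = 8.25 Hz.
B is above A, so f_B = 602.0 + 8.25 = 610.25 Hz.
B–C: Beat frequency = 48/8 = 6 Hz.
C is above B, so f_C = 610.25 + 6 = 616.25 Hz.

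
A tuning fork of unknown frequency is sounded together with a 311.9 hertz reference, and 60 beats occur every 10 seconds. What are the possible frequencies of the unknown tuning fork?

305.9 Hz or 317.9 Hz

Beat frequency = 60/10 = 6 Hz.
|f − 311.9| = 6, so f = 311.9 ± 6.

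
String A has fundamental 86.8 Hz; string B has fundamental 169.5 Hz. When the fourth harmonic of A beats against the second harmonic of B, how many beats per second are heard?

8.2 Hz

Fourth harmonic of the first: 4·86.8 = 347.2 Hz.
Second harmonic of the second: 2·169.5 = 339.0 Hz.
f_beat = |347.2 − 339.0| = 8.2 Hz.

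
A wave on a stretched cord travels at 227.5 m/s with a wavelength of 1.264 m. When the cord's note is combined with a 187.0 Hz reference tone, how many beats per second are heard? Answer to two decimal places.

7.02 Hz

Source frequency f = v/λ = 227.5/1.264 = 179.9842 Hz.
f_beat = |179.9842 − 187.0| = 7.02 Hz.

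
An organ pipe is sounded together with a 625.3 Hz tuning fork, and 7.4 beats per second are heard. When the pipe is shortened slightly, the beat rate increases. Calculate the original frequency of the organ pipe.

|f − 625.3| = 7.4, so the organ pipe was at either 617.9 Hz or 632.7 Hz.
A shorter pipe has a higher fundamental; the adjustment raises the organ pipe's frequency.
The beat rate rose, so the adjustment moved the organ pipe further from 625.3 Hz — it was already above the reference.

632.7 Hz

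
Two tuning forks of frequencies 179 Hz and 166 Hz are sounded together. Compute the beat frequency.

Beats arise from superposition of two nearby frequencies; the beat rate is |f₁ − f₂|.
|179 − 166| = 13 Hz.

13 Hz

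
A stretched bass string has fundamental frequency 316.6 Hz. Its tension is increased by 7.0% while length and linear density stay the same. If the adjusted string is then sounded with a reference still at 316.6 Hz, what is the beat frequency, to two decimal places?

10.89 Hz

For a string, f ∝ √T, so the new frequency is 316.6·√1.070 = 327.4936 Hz.
f_beat = |327.4936 − 316.6| = 10.89 Hz.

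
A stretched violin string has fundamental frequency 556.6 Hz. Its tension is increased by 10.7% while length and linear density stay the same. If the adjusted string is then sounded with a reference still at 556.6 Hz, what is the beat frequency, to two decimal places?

For a string, f ∝ √T, so the new frequency is 556.6·√1.107 = 585.6215 Hz.
f_beat = |585.6215 − 556.6| = 29.02 Hz.

29.02 Hz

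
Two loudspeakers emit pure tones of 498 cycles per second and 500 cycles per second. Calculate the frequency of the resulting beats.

f_beat = |f₁ − f₂|.
|498 − 500| = 2 Hz.

2 Hz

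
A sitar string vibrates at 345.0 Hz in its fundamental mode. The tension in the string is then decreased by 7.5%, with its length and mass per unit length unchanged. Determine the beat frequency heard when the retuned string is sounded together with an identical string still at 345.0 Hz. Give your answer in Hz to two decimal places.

For a string, f ∝ √T, so the new frequency is 345.0·√0.925 = 331.8104 Hz.
f_beat = |331.8104 − 345.0| = 13.19 Hz.

13.19 Hz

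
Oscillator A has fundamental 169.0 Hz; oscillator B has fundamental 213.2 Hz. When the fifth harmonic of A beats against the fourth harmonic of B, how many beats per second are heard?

Fifth harmonic of the first: 5·169.0 = 845.0 Hz.
Fourth harmonic of the second: 4·213.2 = 852.8 Hz.
f_beat = |845.0 − 852.8| = 7.8 Hz.

7.8 Hz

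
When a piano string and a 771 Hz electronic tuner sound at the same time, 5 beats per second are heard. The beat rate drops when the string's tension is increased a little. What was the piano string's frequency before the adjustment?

766 Hz

|f − 771| = 5, so the piano string was at either 766 Hz or 776 Hz.
Higher tension means higher frequency; the adjustment raises the piano string's frequency.
The beat rate fell, so the adjustment moved the piano string toward 771 Hz — it must have started below the reference.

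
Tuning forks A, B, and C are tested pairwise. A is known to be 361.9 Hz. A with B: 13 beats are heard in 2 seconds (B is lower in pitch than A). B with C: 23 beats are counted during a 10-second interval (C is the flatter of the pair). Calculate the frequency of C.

353.1 Hz

A–B: Beat frequency = 13/2 = 6.5 Hz.
B is below A, so f_B = 361.9 − 6.5 = 355.4 Hz.
B–C: Beat frequency = 23/10 = 2.3 Hz.
C is below B, so f_C = 355.4 − 2.3 = 353.1 Hz.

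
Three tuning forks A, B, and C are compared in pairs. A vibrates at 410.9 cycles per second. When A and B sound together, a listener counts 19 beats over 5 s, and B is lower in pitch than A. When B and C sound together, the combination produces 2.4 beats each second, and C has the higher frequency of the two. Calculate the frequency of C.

409.5 Hz

A–B: Beat frequency = 19/5 = 3.8 Hz.
B is below A, so f_B = 410.9 − 3.8 = 407.1 Hz.
C is above B, so f_C = 407.1 + 2.4 = 409.5 Hz.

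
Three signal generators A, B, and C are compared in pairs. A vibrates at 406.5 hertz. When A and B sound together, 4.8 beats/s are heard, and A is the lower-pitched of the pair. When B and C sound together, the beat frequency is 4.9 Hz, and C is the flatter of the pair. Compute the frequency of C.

B is above A, so f_B = 406.5 + 4.8 = 411.3 Hz.
C is below B, so f_C = 411.3 − 4.9 = 406.4 Hz.

406.4 Hz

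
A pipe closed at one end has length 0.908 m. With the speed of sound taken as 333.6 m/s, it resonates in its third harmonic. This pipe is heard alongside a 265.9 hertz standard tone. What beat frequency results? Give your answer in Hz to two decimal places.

Closed pipe (odd harmonics): f_n = n·v/(4L) = 3·333.6/(4·0.908) = 275.5507 Hz.
f_beat = |275.5507 − 265.9| = 9.65 Hz.

9.65 Hz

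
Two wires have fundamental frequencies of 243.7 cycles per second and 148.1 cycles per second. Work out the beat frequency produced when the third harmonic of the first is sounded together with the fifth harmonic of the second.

9.4 Hz

Third harmonic of the first: 3·243.7 = 731.1 Hz.
Fifth harmonic of the second: 5·148.1 = 740.5 Hz.
f_beat = |731.1 − 740.5| = 9.4 Hz.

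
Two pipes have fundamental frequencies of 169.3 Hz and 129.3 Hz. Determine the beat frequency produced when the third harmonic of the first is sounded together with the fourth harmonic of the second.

Third harmonic of the first: 3·169.3 = 507.9 Hz.
Fourth harmonic of the second: 4·129.3 = 517.2 Hz.
f_beat = |507.9 − 517.2| = 9.3 Hz.

9.3 Hz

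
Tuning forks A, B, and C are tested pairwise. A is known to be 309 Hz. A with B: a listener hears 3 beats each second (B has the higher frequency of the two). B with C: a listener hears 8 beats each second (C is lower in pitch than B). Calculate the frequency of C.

304 Hz

B is above A, so f_B = 309 + 3 = 312 Hz.
C is below B, so f_C = 312 − 8 = 304 Hz.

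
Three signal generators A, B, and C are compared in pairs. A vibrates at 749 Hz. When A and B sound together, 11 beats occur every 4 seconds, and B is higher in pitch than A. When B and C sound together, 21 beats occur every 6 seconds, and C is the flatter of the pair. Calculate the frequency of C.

748.25 Hz

A–B: Beat frequency = 11/4 = 2.75 Hz.
B is above A, so f_B = 749 + 2.75 = 751.75 Hz.
B–C: Beat frequency = 21/6 = 3.5 Hz.
C is below B, so f_C = 751.75 − 3.5 = 748.25 Hz.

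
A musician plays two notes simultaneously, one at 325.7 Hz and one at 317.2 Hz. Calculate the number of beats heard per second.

Beats arise from superposition of two nearby frequencies; the beat rate is |f₁ − f₂|.
|325.7 − 317.2| = 8.5 Hz.

8.5 Hz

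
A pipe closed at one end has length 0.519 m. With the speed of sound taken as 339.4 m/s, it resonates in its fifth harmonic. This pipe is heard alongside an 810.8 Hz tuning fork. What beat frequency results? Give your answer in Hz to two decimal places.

6.64 Hz

Closed pipe (odd harmonics): f_n = n·v/(4L) = 5·339.4/(4·0.519) = 817.4374 Hz.
f_beat = |817.4374 − 810.8| = 6.64 Hz.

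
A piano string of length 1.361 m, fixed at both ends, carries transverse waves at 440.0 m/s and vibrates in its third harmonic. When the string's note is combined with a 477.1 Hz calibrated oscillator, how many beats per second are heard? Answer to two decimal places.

7.84 Hz

For a string fixed at both ends, f_n = n·v/(2L) = 3·440.0/(2·1.361) = 484.9375 Hz.
f_beat = |484.9375 − 477.1| = 7.84 Hz.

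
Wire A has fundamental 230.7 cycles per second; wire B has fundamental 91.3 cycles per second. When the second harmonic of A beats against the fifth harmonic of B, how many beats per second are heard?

Second harmonic of the first: 2·230.7 = 461.4 Hz.
Fifth harmonic of the second: 5·91.3 = 456.5 Hz.
f_beat = |461.4 − 456.5| = 4.9 Hz.

4.9 Hz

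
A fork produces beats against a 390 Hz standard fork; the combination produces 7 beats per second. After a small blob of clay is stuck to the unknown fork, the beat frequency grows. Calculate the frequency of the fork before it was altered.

383 Hz

|f − 390| = 7, so the fork was at either 383 Hz or 397 Hz.
Adding mass to a fork lowers its frequency; the adjustment lowers the fork's frequency.
The beat rate rose, so the adjustment moved the fork further from 390 Hz — it was already below the reference.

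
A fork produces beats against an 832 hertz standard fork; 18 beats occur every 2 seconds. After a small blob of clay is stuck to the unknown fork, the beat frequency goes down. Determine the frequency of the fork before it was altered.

841 Hz

Beat frequency = 18/2 = 9 Hz.
|f − 832| = 9, so the fork was at either 823 Hz or 841 Hz.
Adding mass to a fork lowers its frequency; the adjustment lowers the fork's frequency.
The beat rate fell, so the adjustment moved the fork toward 832 Hz — it must have started above the reference.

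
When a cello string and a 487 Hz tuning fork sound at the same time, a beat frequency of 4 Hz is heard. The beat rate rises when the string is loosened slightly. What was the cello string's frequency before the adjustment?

483 Hz

|f − 487| = 4, so the cello string was at either 483 Hz or 491 Hz.
Reducing tension lowers a string's frequency; the adjustment lowers the cello string's frequency.
The beat rate rose, so the adjustment moved the cello string further from 487 Hz — it was already below the reference.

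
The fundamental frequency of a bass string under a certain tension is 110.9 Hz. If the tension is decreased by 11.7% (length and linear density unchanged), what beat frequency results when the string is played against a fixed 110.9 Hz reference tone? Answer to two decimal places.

6.69 Hz

For a string, f ∝ √T, so the new frequency is 110.9·√0.883 = 104.2106 Hz.
f_beat = |104.2106 − 110.9| = 6.69 Hz.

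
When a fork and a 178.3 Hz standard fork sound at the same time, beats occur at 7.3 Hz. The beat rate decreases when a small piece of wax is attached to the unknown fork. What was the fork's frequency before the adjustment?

185.6 Hz

|f − 178.3| = 7.3, so the fork was at either 171 Hz or 185.6 Hz.
Loading a fork with wax lowers its frequency; the adjustment lowers the fork's frequency.
The beat rate fell, so the adjustment moved the fork toward 178.3 Hz — it must have started above the reference.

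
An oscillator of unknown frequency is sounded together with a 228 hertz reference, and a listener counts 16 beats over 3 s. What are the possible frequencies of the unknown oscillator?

Beat frequency = 16/3 = 5.3333 Hz.
|f − 228| = 5.3333, so f = 228 ± 5.3333.

222.6667 Hz or 233.3333 Hz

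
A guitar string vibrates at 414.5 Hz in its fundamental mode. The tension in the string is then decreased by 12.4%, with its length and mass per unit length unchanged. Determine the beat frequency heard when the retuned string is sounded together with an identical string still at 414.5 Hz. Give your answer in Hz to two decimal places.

For a string, f ∝ √T, so the new frequency is 414.5·√0.876 = 387.9507 Hz.
f_beat = |387.9507 − 414.5| = 26.55 Hz.

26.55 Hz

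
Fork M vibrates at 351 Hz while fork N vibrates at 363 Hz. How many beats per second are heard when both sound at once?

f_beat = |f₁ − f₂|.
|351 − 363| = 12 Hz.

12 Hz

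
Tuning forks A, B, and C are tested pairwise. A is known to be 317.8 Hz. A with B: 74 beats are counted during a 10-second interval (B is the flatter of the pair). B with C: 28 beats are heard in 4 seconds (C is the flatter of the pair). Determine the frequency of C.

303.4 Hz

A–B: Beat frequency = 74/10 = 7.4 Hz.
B is below A, so f_B = 317.8 − 7.4 = 310.4 Hz.
B–C: Beat frequency = 28/4 = 7 Hz.
C is below B, so f_C = 310.4 − 7 = 303.4 Hz.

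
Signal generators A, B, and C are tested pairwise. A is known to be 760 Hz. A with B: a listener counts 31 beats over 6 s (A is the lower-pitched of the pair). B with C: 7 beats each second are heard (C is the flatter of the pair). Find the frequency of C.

758.1667 Hz

A–B: Beat frequency = 31/6 = 5.1667 Hz.
B is above A, so f_B = 760 + 5.1667 = 765.1667 Hz.
C is below B, so f_C = 765.1667 − 7 = 758.1667 Hz.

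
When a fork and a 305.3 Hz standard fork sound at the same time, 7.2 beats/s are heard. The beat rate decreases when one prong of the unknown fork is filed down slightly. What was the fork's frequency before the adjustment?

298.1 Hz

|f − 305.3| = 7.2, so the fork was at either 298.1 Hz or 312.5 Hz.
Filing a prong removes mass and raises the fork's frequency; the adjustment raises the fork's frequency.
The beat rate fell, so the adjustment moved the fork toward 305.3 Hz — it must have started below the reference.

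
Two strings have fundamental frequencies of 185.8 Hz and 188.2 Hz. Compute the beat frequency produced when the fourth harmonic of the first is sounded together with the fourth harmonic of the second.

9.6 Hz

Fourth harmonic of the first: 4·185.8 = 743.2 Hz.
Fourth harmonic of the second: 4·188.2 = 752.8 Hz.
f_beat = |743.2 − 752.8| = 9.6 Hz.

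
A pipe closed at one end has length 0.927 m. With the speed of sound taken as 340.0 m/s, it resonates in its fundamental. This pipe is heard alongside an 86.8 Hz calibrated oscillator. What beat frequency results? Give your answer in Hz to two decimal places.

4.89 Hz

Closed pipe (odd harmonics): f_n = n·v/(4L) = 1·340.0/(4·0.927) = 91.6936 Hz.
f_beat = |91.6936 − 86.8| = 4.89 Hz.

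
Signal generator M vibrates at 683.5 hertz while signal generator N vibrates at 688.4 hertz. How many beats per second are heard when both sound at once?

4.9 Hz

f_beat = |f₁ − f₂|.
|683.5 − 688.4| = 4.9 Hz.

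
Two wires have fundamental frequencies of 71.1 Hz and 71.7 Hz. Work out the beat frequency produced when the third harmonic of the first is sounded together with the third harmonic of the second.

1.8 Hz

Third harmonic of the first: 3·71.1 = 213.3 Hz.
Third harmonic of the second: 3·71.7 = 215.1 Hz.
f_beat = |213.3 − 215.1| = 1.8 Hz.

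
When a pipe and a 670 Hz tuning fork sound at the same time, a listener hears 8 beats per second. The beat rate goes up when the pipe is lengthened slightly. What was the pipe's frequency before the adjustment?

|f − 670| = 8, so the pipe was at either 662 Hz or 678 Hz.
A longer pipe has a lower fundamental; the adjustment lowers the pipe's frequency.
The beat rate rose, so the adjustment moved the pipe further from 670 Hz — it was already below the reference.

662 Hz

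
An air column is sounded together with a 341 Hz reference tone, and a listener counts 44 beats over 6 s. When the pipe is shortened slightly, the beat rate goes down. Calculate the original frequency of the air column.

333.6667 Hz

Beat frequency = 44/6 = 7.3333 Hz.
|f − 341| = 7.3333, so the air column was at either 333.6667 Hz or 348.3333 Hz.
A shorter pipe has a higher fundamental; the adjustment raises the air column's frequency.
The beat rate fell, so the adjustment moved the air column toward 341 Hz — it must have started below the reference.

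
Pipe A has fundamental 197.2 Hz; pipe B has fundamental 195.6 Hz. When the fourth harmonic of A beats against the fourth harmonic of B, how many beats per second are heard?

Fourth harmonic of the first: 4·197.2 = 788.8 Hz.
Fourth harmonic of the second: 4·195.6 = 782.4 Hz.
f_beat = |788.8 − 782.4| = 6.4 Hz.

6.4 Hz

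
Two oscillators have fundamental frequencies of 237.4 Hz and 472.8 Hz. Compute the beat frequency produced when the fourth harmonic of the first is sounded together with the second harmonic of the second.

Fourth harmonic of the first: 4·237.4 = 949.6 Hz.
Second harmonic of the second: 2·472.8 = 945.6 Hz.
f_beat = |949.6 − 945.6| = 4.0 Hz.

4.0 Hz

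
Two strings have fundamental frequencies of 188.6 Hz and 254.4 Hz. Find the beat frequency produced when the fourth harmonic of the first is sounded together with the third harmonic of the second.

8.8 Hz

Fourth harmonic of the first: 4·188.6 = 754.4 Hz.
Third harmonic of the second: 3·254.4 = 763.2 Hz.
f_beat = |754.4 − 763.2| = 8.8 Hz.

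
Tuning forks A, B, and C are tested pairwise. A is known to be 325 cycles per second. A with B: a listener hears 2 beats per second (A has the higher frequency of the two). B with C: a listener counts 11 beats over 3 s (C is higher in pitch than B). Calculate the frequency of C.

B is below A, so f_B = 325 − 2 = 323 Hz.
B–C: Beat frequency = 11/3 = 3.6667 Hz.
C is above B, so f_C = 323 + 3.6667 = 326.6667 Hz.

326.6667 Hz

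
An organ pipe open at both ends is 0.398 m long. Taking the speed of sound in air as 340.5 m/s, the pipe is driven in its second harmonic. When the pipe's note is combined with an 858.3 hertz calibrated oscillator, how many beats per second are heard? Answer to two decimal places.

2.77 Hz

Open pipe: f_n = n·v/(2L) = 2·340.5/(2·0.398) = 855.5276 Hz.
f_beat = |855.5276 − 858.3| = 2.77 Hz.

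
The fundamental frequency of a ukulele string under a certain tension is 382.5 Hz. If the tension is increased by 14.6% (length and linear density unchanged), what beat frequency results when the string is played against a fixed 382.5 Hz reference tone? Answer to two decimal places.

For a string, f ∝ √T, so the new frequency is 382.5·√1.146 = 409.4716 Hz.
f_beat = |409.4716 − 382.5| = 26.97 Hz.

26.97 Hz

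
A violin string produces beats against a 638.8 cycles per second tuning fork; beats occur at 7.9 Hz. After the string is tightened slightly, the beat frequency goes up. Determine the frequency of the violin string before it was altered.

|f − 638.8| = 7.9, so the violin string was at either 630.9 Hz or 646.7 Hz.
Increasing tension raises a string's frequency; the adjustment raises the violin string's frequency.
The beat rate rose, so the adjustment moved the violin string further from 638.8 Hz — it was already above the reference.

646.7 Hz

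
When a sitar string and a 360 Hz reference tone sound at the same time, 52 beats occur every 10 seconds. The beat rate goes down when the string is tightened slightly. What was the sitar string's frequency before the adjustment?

Beat frequency = 52/10 = 5.2 Hz.
|f − 360| = 5.2, so the sitar string was at either 354.8 Hz or 365.2 Hz.
Increasing tension raises a string's frequency; the adjustment raises the sitar string's frequency.
The beat rate fell, so the adjustment moved the sitar string toward 360 Hz — it must have started below the reference.

354.8 Hz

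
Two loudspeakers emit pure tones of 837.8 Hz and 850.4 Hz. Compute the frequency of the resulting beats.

12.6 Hz

f_beat = |f₁ − f₂|.
|837.8 − 850.4| = 12.6 Hz.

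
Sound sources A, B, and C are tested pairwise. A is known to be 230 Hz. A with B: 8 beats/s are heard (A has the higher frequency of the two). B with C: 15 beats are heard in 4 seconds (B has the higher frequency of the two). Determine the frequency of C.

218.25 Hz

B is below A, so f_B = 230 − 8 = 222 Hz.
B–C: Beat frequency = 15/4 = 3.75 Hz.
C is below B, so f_C = 222 − 3.75 = 218.25 Hz.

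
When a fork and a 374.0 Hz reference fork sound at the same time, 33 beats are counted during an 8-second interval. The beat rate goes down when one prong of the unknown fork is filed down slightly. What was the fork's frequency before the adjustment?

369.875 Hz

Beat frequency = 33/8 = 4.125 Hz.
|f − 374.0| = 4.125, so the fork was at either 369.875 Hz or 378.125 Hz.
Filing a prong removes mass and raises the fork's frequency; the adjustment raises the fork's frequency.
The beat rate fell, so the adjustment moved the fork toward 374.0 Hz — it must have started below the reference.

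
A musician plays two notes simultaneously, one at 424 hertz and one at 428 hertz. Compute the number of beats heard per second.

Beats arise from superposition of two nearby frequencies; the beat rate is |f₁ − f₂|.
|424 − 428| = 4 Hz.

4 Hz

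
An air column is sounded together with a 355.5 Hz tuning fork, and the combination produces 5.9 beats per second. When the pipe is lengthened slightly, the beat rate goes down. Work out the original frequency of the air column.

361.4 Hz

|f − 355.5| = 5.9, so the air column was at either 349.6 Hz or 361.4 Hz.
A longer pipe has a lower fundamental; the adjustment lowers the air column's frequency.
The beat rate fell, so the adjustment moved the air column toward 355.5 Hz — it must have started above the reference.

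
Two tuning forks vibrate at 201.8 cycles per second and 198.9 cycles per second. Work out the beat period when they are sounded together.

f_beat = |201.8 − 198.9| = 2.9 Hz.
Beat period T = 1 / f_beat = 1 / 2.9 s.

0.345 s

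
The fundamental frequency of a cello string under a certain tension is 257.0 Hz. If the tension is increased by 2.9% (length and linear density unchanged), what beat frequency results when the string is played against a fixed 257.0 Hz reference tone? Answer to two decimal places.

For a string, f ∝ √T, so the new frequency is 257.0·√1.029 = 260.6999 Hz.
f_beat = |260.6999 − 257.0| = 3.70 Hz.

3.70 Hz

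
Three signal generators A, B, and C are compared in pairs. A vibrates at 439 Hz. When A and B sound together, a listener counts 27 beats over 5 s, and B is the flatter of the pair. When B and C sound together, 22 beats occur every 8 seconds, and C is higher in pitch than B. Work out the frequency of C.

436.35 Hz

A–B: Beat frequency = 27/5 = 5.4 Hz.
B is below A, so f_B = 439 − 5.4 = 433.6 Hz.
B–C: Beat frequency = 22/8 = 2.75 Hz.
C is above B, so f_C = 433.6 + 2.75 = 436.35 Hz.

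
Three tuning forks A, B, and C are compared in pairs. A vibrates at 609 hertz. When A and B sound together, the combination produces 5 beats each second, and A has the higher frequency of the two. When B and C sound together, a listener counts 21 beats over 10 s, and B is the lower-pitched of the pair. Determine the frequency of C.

606.1 Hz

B is below A, so f_B = 609 − 5 = 604 Hz.
B–C: Beat frequency = 21/10 = 2.1 Hz.
C is above B, so f_C = 604 + 2.1 = 606.1 Hz.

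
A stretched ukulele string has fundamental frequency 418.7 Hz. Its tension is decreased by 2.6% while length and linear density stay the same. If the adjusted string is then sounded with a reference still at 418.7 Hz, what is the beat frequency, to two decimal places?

5.48 Hz

For a string, f ∝ √T, so the new frequency is 418.7·√0.974 = 413.2211 Hz.
f_beat = |413.2211 − 418.7| = 5.48 Hz.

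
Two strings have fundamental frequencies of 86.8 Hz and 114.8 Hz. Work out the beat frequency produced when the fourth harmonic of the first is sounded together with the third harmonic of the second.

Fourth harmonic of the first: 4·86.8 = 347.2 Hz.
Third harmonic of the second: 3·114.8 = 344.4 Hz.
f_beat = |347.2 − 344.4| = 2.8 Hz.

2.8 Hz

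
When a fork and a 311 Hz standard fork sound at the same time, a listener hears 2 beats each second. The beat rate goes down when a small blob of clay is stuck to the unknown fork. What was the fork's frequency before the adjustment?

|f − 311| = 2, so the fork was at either 309 Hz or 313 Hz.
Adding mass to a fork lowers its frequency; the adjustment lowers the fork's frequency.
The beat rate fell, so the adjustment moved the fork toward 311 Hz — it must have started above the reference.

313 Hz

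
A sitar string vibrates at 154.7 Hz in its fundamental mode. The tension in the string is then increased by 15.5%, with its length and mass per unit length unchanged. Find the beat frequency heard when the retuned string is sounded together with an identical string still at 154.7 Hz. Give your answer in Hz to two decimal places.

For a string, f ∝ √T, so the new frequency is 154.7·√1.155 = 166.2575 Hz.
f_beat = |166.2575 − 154.7| = 11.56 Hz.

11.56 Hz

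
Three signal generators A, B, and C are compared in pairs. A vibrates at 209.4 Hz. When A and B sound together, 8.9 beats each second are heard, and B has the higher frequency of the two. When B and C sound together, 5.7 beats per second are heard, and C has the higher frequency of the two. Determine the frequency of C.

B is above A, so f_B = 209.4 + 8.9 = 218.3 Hz.
C is above B, so f_C = 218.3 + 5.7 = 224 Hz.

224 Hz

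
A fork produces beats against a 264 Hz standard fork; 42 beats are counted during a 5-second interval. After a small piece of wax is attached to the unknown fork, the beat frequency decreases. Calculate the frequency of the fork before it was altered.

272.4 Hz

Beat frequency = 42/5 = 8.4 Hz.
|f − 264| = 8.4, so the fork was at either 255.6 Hz or 272.4 Hz.
Loading a fork with wax lowers its frequency; the adjustment lowers the fork's frequency.
The beat rate fell, so the adjustment moved the fork toward 264 Hz — it must have started above the reference.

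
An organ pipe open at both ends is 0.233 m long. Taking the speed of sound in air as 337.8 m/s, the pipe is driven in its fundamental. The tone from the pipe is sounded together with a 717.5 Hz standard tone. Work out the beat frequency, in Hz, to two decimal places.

7.39 Hz

Open pipe: f_n = n·v/(2L) = 1·337.8/(2·0.233) = 724.8927 Hz.
f_beat = |724.8927 − 717.5| = 7.39 Hz.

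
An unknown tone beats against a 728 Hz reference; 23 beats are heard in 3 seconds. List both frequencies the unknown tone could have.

Beat frequency = 23/3 = 7.6667 Hz.
|f − 728| = 7.6667, so f = 728 ± 7.6667.

720.3333 Hz or 735.6667 Hz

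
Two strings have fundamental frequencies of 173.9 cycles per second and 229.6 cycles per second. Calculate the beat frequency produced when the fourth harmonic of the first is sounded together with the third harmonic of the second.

Fourth harmonic of the first: 4·173.9 = 695.6 Hz.
Third harmonic of the second: 3·229.6 = 688.8 Hz.
f_beat = |695.6 − 688.8| = 6.8 Hz.

6.8 Hz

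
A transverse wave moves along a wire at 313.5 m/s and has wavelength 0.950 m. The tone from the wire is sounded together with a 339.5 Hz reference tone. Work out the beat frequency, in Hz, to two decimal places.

9.50 Hz

Source frequency f = v/λ = 313.5/0.950 = 330.0000 Hz.
f_beat = |330.0000 − 339.5| = 9.50 Hz.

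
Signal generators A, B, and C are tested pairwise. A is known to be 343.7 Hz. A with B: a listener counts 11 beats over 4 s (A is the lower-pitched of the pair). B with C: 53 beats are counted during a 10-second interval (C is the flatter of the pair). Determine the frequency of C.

A–B: Beat frequency = 11/4 = 2.75 Hz.
B is above A, so f_B = 343.7 + 2.75 = 346.45 Hz.
B–C: Beat frequency = 53/10 = 5.3 Hz.
C is below B, so f_C = 346.45 − 5.3 = 341.15 Hz.

341.15 Hz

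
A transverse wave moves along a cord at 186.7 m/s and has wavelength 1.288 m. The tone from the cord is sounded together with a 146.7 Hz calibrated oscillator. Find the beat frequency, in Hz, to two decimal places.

1.75 Hz

Source frequency f = v/λ = 186.7/1.288 = 144.9534 Hz.
f_beat = |144.9534 − 146.7| = 1.75 Hz.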